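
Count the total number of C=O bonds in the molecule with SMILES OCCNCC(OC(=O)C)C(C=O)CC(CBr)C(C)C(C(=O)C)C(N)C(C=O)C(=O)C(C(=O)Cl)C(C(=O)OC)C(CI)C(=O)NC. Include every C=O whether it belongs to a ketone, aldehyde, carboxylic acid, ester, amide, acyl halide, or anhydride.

CH(OCOCH3): ester, 1 C=O (running total 1).
CH(CHO): aldehyde, 1 C=O (running total 2).
CH(COCH3): ketone, 1 C=O (running total 3).
CH(CHO): aldehyde, 1 C=O (running total 4).
CO: ketone, 1 C=O (running total 5).
CH(COCl): acyl halide, 1 C=O (running total 6).
CH(COOCH3): ester, 1 C=O (running total 7).
CONHCH3: amide, 1 C=O (running total 8).

8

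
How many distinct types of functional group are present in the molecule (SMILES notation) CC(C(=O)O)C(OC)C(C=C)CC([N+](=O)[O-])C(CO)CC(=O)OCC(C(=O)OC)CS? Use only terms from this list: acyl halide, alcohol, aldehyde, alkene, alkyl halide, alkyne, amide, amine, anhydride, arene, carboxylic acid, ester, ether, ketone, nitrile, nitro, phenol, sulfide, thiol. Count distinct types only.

7

pendant –COOH: carbonyl C bonded to C and –OH → carboxylic acid.
pendant –OCH3: C–O–C with sp³ C, no adjacent C=O → ether.
pendant –CH=CH2: C=C double bond → alkene.
–NO2 on an sp³ carbon → nitro (the N=O is not a carbonyl).
pendant –CH2OH on an sp³ backbone C → alcohol.
–C(=O)–O–C with C on the carbonyl side → ester.
pendant –COOCH3: carbonyl C bonded to C and –OCH3 → ester.
–SH on an sp³ carbon → thiol.
Distinct types present: alcohol, alkene, carboxylic acid, ester, ether, nitro, thiol.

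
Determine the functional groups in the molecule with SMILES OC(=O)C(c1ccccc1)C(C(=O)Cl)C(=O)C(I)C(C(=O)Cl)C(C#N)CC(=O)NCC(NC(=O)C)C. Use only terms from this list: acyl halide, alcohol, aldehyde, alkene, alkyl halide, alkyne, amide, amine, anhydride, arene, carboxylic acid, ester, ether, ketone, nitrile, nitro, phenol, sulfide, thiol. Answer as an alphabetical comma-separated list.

acyl halide, alkyl halide, amide, arene, carboxylic acid, ketone, nitrile

Reading the structure from left to right:
  HOOC: –COOH: carbonyl C bonded to –OH and C → carboxylic acid (the –OH is not a separate alcohol).
  CH(C6H5): pendant –C6H5: benzene ring → arene.
  CH(COCl): pendant –C(=O)X: carbonyl C bonded to C and halogen → acyl halide.
  CO: –C(=O)– with carbon on both sides → ketone.
  CH(I): halogen on an sp³ carbon → alkyl halide.
  CH(COCl): pendant –C(=O)X: carbonyl C bonded to C and halogen → acyl halide.
  CH(CN): pendant –C≡N: nitrile.
  CH2CONHCH2: –C(=O)–N– linkage → amide (the N is not an amine).
  CH(NHCOCH3): pendant –NHC(=O)CH3: N bonded to a carbonyl → amide (not amine).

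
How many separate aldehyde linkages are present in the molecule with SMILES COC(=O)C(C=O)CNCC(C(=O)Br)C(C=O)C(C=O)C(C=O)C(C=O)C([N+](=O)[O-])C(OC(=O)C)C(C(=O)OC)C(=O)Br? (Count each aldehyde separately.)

5

Reading the structure from left to right:
  CH3OOC: CH3O–C(=O)–: carbonyl C bonded to C and to –OCH3 → ester (not ketone + ether).
  CH(CHO): pendant –CHO: carbonyl C bonded to C and H → aldehyde.
  CH2NHCH2: C–N–C with sp³ carbons and no adjacent C=O → amine (secondary).
  CH(COBr): pendant –C(=O)X: carbonyl C bonded to C and halogen → acyl halide.
  CH(CHO): pendant –CHO: carbonyl C bonded to C and H → aldehyde.
  CH(CHO): pendant –CHO: carbonyl C bonded to C and H → aldehyde.
  CH(CHO): pendant –CHO: carbonyl C bonded to C and H → aldehyde.
  CH(CHO): pendant –CHO: carbonyl C bonded to C and H → aldehyde.
  CH(NO2): –NO2 on an sp³ carbon → nitro (the N=O is not a carbonyl).
  CH(OCOCH3): pendant –OC(=O)CH3: an acyloxy group → ester.
  CH(COOCH3): pendant –COOCH3: carbonyl C bonded to C and –OCH3 → ester.
  COBr: –C(=O)Br: carbonyl C bonded to C and to a halogen → acyl halide (not alkyl halide).
Aldehyde appears at: CH(CHO), CH(CHO), CH(CHO), CH(CHO), CH(CHO) → 5.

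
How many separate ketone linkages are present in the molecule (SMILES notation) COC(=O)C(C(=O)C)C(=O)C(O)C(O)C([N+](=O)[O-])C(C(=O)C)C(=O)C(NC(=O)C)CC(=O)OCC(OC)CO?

4

Working along the chain:
  CH3OOC: CH3O–C(=O)–: carbonyl C bonded to C and to –OCH3 → ester (not ketone + ether).
  CH(COCH3): pendant –COCH3: carbonyl C bonded to two carbons → ketone.
  CO: –C(=O)– with carbon on both sides → ketone.
  CH(OH): –OH on an sp³ carbon → alcohol (secondary).
  CH(OH): –OH on an sp³ carbon → alcohol (secondary).
  CH(NO2): –NO2 on an sp³ carbon → nitro (the N=O is not a carbonyl).
  CH(COCH3): pendant –COCH3: carbonyl C bonded to two carbons → ketone.
  CO: –C(=O)– with carbon on both sides → ketone.
  CH(NHCOCH3): pendant –NHC(=O)CH3: N bonded to a carbonyl → amide (not amine).
  CH2COOCH2: –C(=O)–O–C with C on the carbonyl side → ester.
  CH(OCH3): pendant –OCH3: C–O–C with sp³ C, no adjacent C=O → ether.
  CH2OH: –OH on an sp³ carbon → alcohol.
Ketone appears at: CH(COCH3), CO, CH(COCH3), CO → 4.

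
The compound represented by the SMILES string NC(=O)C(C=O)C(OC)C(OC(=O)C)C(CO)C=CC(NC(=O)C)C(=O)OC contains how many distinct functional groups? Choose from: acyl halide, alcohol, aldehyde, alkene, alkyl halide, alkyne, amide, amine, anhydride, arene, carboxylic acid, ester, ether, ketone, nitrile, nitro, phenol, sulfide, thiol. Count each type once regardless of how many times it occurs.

6

Reading the structure from left to right:
  H2NCO: –C(=O)NH2: carbonyl C bonded to C and to N → amide (the N is not a separate amine).
  CH(CHO): pendant –CHO: carbonyl C bonded to C and H → aldehyde.
  CH(OCH3): pendant –OCH3: C–O–C with sp³ C, no adjacent C=O → ether.
  CH(OCOCH3): pendant –OC(=O)CH3: an acyloxy group → ester.
  CH(CH2OH): pendant –CH2OH on an sp³ backbone C → alcohol.
  CH=CH: C=C double bond → alkene.
  CH(NHCOCH3): pendant –NHC(=O)CH3: N bonded to a carbonyl → amide (not amine).
  COOCH3: –C(=O)OCH3: carbonyl C bonded to C and to –OCH3 → ester (not ketone + ether).
Distinct types present: alcohol, aldehyde, alkene, amide, ester, ether.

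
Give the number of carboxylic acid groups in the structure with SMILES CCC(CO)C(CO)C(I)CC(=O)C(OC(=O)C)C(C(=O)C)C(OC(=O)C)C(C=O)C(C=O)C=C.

Reading the structure from left to right:
  CH(CH2OH): pendant –CH2OH on an sp³ backbone C → alcohol.
  CH(CH2OH): pendant –CH2OH on an sp³ backbone C → alcohol.
  CH(I): halogen on an sp³ carbon → alkyl halide.
  CO: –C(=O)– with carbon on both sides → ketone.
  CH(OCOCH3): pendant –OC(=O)CH3: an acyloxy group → ester.
  CH(COCH3): pendant –COCH3: carbonyl C bonded to two carbons → ketone.
  CH(OCOCH3): pendant –OC(=O)CH3: an acyloxy group → ester.
  CH(CHO): pendant –CHO: carbonyl C bonded to C and H → aldehyde.
  CH(CHO): pendant –CHO: carbonyl C bonded to C and H → aldehyde.
  CH=CH2: C=C double bond → alkene.
No segment is a carboxylic acid: CH(CH2OH) is alcohol, not carboxylic acid; CH(CH2OH) is alcohol, not carboxylic acid; CH(OCOCH3) is ester, not carboxylic acid. → 0.

0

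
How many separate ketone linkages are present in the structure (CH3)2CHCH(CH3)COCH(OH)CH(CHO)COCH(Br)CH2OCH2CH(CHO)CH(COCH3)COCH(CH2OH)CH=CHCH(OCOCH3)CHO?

4

Reading the structure from left to right:
  CO: –C(=O)– with carbon on both sides → ketone.
  CH(OH): –OH on an sp³ carbon → alcohol (secondary).
  CH(CHO): pendant –CHO: carbonyl C bonded to C and H → aldehyde.
  CO: –C(=O)– with carbon on both sides → ketone.
  CH(Br): halogen on an sp³ carbon → alkyl halide.
  CH2OCH2: C–O–C with sp³ carbons on both sides and no adjacent C=O → ether.
  CH(CHO): pendant –CHO: carbonyl C bonded to C and H → aldehyde.
  CH(COCH3): pendant –COCH3: carbonyl C bonded to two carbons → ketone.
  CO: –C(=O)– with carbon on both sides → ketone.
  CH(CH2OH): pendant –CH2OH on an sp³ backbone C → alcohol.
  CH=CH: C=C double bond → alkene.
  CH(OCOCH3): pendant –OC(=O)CH3: an acyloxy group → ester.
  CHO: terminal –CHO: carbonyl C bonded to H and C → aldehyde.
Ketone appears at: CO, CO, CH(COCH3), CO → 4.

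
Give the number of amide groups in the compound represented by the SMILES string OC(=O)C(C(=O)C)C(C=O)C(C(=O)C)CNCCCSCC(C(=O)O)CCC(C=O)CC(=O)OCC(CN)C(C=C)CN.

Reading the structure from left to right:
  HOOC: –COOH: carbonyl C bonded to –OH and C → carboxylic acid (the –OH is not a separate alcohol).
  CH(COCH3): pendant –COCH3: carbonyl C bonded to two carbons → ketone.
  CH(CHO): pendant –CHO: carbonyl C bonded to C and H → aldehyde.
  CH(COCH3): pendant –COCH3: carbonyl C bonded to two carbons → ketone.
  CH2NHCH2: C–N–C with sp³ carbons and no adjacent C=O → amine (secondary).
  CH2SCH2: C–S–C linkage → sulfide (thioether).
  CH(COOH): pendant –COOH: carbonyl C bonded to C and –OH → carboxylic acid.
  CH(CHO): pendant –CHO: carbonyl C bonded to C and H → aldehyde.
  CH2COOCH2: –C(=O)–O–C with C on the carbonyl side → ester.
  CH(CH2NH2): pendant –CH2NH2: N on sp³ C, no adjacent C=O → amine.
  CH(CH=CH2): pendant –CH=CH2: C=C double bond → alkene.
  CH2NH2: –NH2 on an sp³ carbon with no adjacent C=O → amine.
No segment is a amide: CH2NHCH2 is amine, not amide; CH(CH2NH2) is amine, not amide; CH2NH2 is amine, not amide. → 0.

0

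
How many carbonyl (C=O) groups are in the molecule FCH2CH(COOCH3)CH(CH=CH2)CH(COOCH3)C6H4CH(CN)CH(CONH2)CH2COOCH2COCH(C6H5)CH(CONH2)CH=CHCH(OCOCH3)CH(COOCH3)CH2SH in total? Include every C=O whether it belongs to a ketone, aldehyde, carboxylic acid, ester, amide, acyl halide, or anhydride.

8

CH(COOCH3): ester, 1 C=O (running total 1).
CH(COOCH3): ester, 1 C=O (running total 2).
CH(CONH2): amide, 1 C=O (running total 3).
CH2COOCH2: ester, 1 C=O (running total 4).
CO: ketone, 1 C=O (running total 5).
CH(CONH2): amide, 1 C=O (running total 6).
CH(OCOCH3): ester, 1 C=O (running total 7).
CH(COOCH3): ester, 1 C=O (running total 8).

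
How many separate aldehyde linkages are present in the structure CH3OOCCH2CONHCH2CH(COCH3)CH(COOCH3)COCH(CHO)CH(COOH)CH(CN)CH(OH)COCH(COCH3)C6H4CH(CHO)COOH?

2

Taking each segment in turn:
  CH3OOC: CH3O–C(=O)–: carbonyl C bonded to C and to –OCH3 → ester (not ketone + ether).
  CH2CONHCH2: –C(=O)–N– linkage → amide (the N is not an amine).
  CH(COCH3): pendant –COCH3: carbonyl C bonded to two carbons → ketone.
  CH(COOCH3): pendant –COOCH3: carbonyl C bonded to C and –OCH3 → ester.
  CO: –C(=O)– with carbon on both sides → ketone.
  CH(CHO): pendant –CHO: carbonyl C bonded to C and H → aldehyde.
  CH(COOH): pendant –COOH: carbonyl C bonded to C and –OH → carboxylic acid.
  CH(CN): pendant –C≡N: nitrile.
  CH(OH): –OH on an sp³ carbon → alcohol (secondary).
  CO: –C(=O)– with carbon on both sides → ketone.
  CH(COCH3): pendant –COCH3: carbonyl C bonded to two carbons → ketone.
  C6H4: para-disubstituted benzene ring → arene.
  CH(CHO): pendant –CHO: carbonyl C bonded to C and H → aldehyde.
  COOH: –COOH: carbonyl C bonded to –OH and C → carboxylic acid (the –OH is not a separate alcohol).
Aldehyde appears at: CH(CHO), CH(CHO) → 2.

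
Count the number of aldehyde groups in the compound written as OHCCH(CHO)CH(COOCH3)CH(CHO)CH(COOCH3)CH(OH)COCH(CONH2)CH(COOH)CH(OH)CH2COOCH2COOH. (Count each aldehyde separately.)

3

Working along the chain:
  OHC: terminal –CHO: carbonyl C bonded to H and C → aldehyde.
  CH(CHO): pendant –CHO: carbonyl C bonded to C and H → aldehyde.
  CH(COOCH3): pendant –COOCH3: carbonyl C bonded to C and –OCH3 → ester.
  CH(CHO): pendant –CHO: carbonyl C bonded to C and H → aldehyde.
  CH(COOCH3): pendant –COOCH3: carbonyl C bonded to C and –OCH3 → ester.
  CH(OH): –OH on an sp³ carbon → alcohol (secondary).
  CO: –C(=O)– with carbon on both sides → ketone.
  CH(CONH2): pendant –CONH2: carbonyl C bonded to C and N → amide.
  CH(COOH): pendant –COOH: carbonyl C bonded to C and –OH → carboxylic acid.
  CH(OH): –OH on an sp³ carbon → alcohol (secondary).
  CH2COOCH2: –C(=O)–O–C with C on the carbonyl side → ester.
  COOH: –COOH: carbonyl C bonded to –OH and C → carboxylic acid (the –OH is not a separate alcohol).
Aldehyde appears at: OHC, CH(CHO), CH(CHO) → 3.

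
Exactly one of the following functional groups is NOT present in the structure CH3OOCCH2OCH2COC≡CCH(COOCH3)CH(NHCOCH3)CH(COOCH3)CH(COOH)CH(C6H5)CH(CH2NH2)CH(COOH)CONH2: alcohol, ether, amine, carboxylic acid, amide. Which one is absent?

alcohol

amine: present (CH(CH2NH2) — pendant –CH2NH2: N on sp³ C, no adjacent C=O → amine).
ether: present (CH2OCH2 — C–O–C with sp³ carbons on both sides and no adjacent C=O → ether).
carboxylic acid: present (CH(COOH) — pendant –COOH: carbonyl C bonded to C and –OH → carboxylic acid).
amide: present (CH(NHCOCH3) — pendant –NHC(=O)CH3: N bonded to a carbonyl → amide (not amine)).
alcohol: absent. In CH(COOH), the –OH sits on a carbonyl carbon, making it part of a carboxylic acid, not an alcohol.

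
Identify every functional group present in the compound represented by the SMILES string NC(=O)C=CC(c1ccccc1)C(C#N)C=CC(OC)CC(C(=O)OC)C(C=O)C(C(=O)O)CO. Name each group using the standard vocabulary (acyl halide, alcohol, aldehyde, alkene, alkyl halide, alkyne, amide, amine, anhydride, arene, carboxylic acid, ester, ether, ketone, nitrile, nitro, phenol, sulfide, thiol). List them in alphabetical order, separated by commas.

–C(=O)NH2: carbonyl C bonded to C and to N → amide (the N is not a separate amine).
C=C double bond → alkene.
pendant –C6H5: benzene ring → arene.
pendant –C≡N: nitrile.
C=C double bond → alkene.
pendant –OCH3: C–O–C with sp³ C, no adjacent C=O → ether.
pendant –COOCH3: carbonyl C bonded to C and –OCH3 → ester.
pendant –CHO: carbonyl C bonded to C and H → aldehyde.
pendant –COOH: carbonyl C bonded to C and –OH → carboxylic acid.
–OH on an sp³ carbon → alcohol.

alcohol, aldehyde, alkene, amide, arene, carboxylic acid, ester, ether, nitrile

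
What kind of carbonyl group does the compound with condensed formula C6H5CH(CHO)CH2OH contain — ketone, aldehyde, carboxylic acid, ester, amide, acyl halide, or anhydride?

The carbonyl is in the CH(CHO) segment: pendant –CHO: carbonyl C bonded to C and H → aldehyde.

aldehyde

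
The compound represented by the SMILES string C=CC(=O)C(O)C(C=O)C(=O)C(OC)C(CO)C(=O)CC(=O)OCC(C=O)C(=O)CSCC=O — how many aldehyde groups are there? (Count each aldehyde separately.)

3

C=C double bond → alkene.
–C(=O)– with carbon on both sides → ketone.
–OH on an sp³ carbon → alcohol (secondary).
pendant –CHO: carbonyl C bonded to C and H → aldehyde.
–C(=O)– with carbon on both sides → ketone.
pendant –OCH3: C–O–C with sp³ C, no adjacent C=O → ether.
pendant –CH2OH on an sp³ backbone C → alcohol.
–C(=O)– with carbon on both sides → ketone.
–C(=O)–O–C with C on the carbonyl side → ester.
pendant –CHO: carbonyl C bonded to C and H → aldehyde.
–C(=O)– with carbon on both sides → ketone.
C–S–C linkage → sulfide (thioether).
terminal –CHO: carbonyl C bonded to H and C → aldehyde.
Aldehyde appears at: CH(CHO), CH(CHO), CHO → 3.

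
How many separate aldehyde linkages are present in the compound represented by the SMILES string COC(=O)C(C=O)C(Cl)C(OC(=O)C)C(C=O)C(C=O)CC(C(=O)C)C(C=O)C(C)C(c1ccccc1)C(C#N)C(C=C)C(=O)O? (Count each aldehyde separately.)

4

Taking each segment in turn:
  CH3OOC: CH3O–C(=O)–: carbonyl C bonded to C and to –OCH3 → ester (not ketone + ether).
  CH(CHO): pendant –CHO: carbonyl C bonded to C and H → aldehyde.
  CH(Cl): halogen on an sp³ carbon → alkyl halide.
  CH(OCOCH3): pendant –OC(=O)CH3: an acyloxy group → ester.
  CH(CHO): pendant –CHO: carbonyl C bonded to C and H → aldehyde.
  CH(CHO): pendant –CHO: carbonyl C bonded to C and H → aldehyde.
  CH(COCH3): pendant –COCH3: carbonyl C bonded to two carbons → ketone.
  CH(CHO): pendant –CHO: carbonyl C bonded to C and H → aldehyde.
  CH(C6H5): pendant –C6H5: benzene ring → arene.
  CH(CN): pendant –C≡N: nitrile.
  CH(CH=CH2): pendant –CH=CH2: C=C double bond → alkene.
  COOH: –COOH: carbonyl C bonded to –OH and C → carboxylic acid (the –OH is not a separate alcohol).
Aldehyde appears at: CH(CHO), CH(CHO), CH(CHO), CH(CHO) → 4.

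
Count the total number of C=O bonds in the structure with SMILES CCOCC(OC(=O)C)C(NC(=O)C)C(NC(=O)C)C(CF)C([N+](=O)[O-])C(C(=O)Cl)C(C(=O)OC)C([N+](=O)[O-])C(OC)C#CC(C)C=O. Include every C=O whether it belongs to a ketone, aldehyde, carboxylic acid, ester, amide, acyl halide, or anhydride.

CH(OCOCH3): ester, 1 C=O (running total 1).
CH(NHCOCH3): amide, 1 C=O (running total 2).
CH(NHCOCH3): amide, 1 C=O (running total 3).
CH(COCl): acyl halide, 1 C=O (running total 4).
CH(COOCH3): ester, 1 C=O (running total 5).
CHO: aldehyde, 1 C=O (running total 6).

6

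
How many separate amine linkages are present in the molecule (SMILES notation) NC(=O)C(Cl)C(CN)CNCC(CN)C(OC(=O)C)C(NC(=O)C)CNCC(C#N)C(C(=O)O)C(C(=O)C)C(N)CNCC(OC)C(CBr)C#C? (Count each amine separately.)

6

Taking each segment in turn:
  H2NCO: –C(=O)NH2: carbonyl C bonded to C and to N → amide (the N is not a separate amine).
  CH(Cl): halogen on an sp³ carbon → alkyl halide.
  CH(CH2NH2): pendant –CH2NH2: N on sp³ C, no adjacent C=O → amine.
  CH2NHCH2: C–N–C with sp³ carbons and no adjacent C=O → amine (secondary).
  CH(CH2NH2): pendant –CH2NH2: N on sp³ C, no adjacent C=O → amine.
  CH(OCOCH3): pendant –OC(=O)CH3: an acyloxy group → ester.
  CH(NHCOCH3): pendant –NHC(=O)CH3: N bonded to a carbonyl → amide (not amine).
  CH2NHCH2: C–N–C with sp³ carbons and no adjacent C=O → amine (secondary).
  CH(CN): pendant –C≡N: nitrile.
  CH(COOH): pendant –COOH: carbonyl C bonded to C and –OH → carboxylic acid.
  CH(COCH3): pendant –COCH3: carbonyl C bonded to two carbons → ketone.
  CH(NH2): –NH2 on an sp³ carbon with no adjacent C=O → amine.
  CH2NHCH2: C–N–C with sp³ carbons and no adjacent C=O → amine (secondary).
  CH(OCH3): pendant –OCH3: C–O–C with sp³ C, no adjacent C=O → ether.
  CH(CH2Br): pendant –CH2X: halogen on sp³ carbon → alkyl halide.
  C≡CH: C≡C triple bond → alkyne.
Amine appears at: CH(CH2NH2), CH2NHCH2, CH(CH2NH2), CH2NHCH2, CH(NH2), CH2NHCH2 → 6.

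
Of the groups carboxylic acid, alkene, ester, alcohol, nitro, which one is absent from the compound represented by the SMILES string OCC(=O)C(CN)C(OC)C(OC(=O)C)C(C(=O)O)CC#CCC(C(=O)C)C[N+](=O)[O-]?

alkene

alcohol: present (HOCH2 — HO– on an sp³ carbon → alcohol).
nitro: present (CH2NO2 — –NO2 on carbon → nitro group).
ester: present (CH(OCOCH3) — pendant –OC(=O)CH3: an acyloxy group → ester).
carboxylic acid: present (CH(COOH) — pendant –COOH: carbonyl C bonded to C and –OH → carboxylic acid).
alkene: no segment matches this pattern.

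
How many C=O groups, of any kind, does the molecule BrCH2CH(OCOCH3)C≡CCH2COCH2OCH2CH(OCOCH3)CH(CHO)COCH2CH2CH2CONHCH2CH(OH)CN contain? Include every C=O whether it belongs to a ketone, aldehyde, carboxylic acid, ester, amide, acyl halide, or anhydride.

CH(OCOCH3): ester, 1 C=O (running total 1).
CO: ketone, 1 C=O (running total 2).
CH(OCOCH3): ester, 1 C=O (running total 3).
CH(CHO): aldehyde, 1 C=O (running total 4).
CO: ketone, 1 C=O (running total 5).
CH2CONHCH2: amide, 1 C=O (running total 6).

6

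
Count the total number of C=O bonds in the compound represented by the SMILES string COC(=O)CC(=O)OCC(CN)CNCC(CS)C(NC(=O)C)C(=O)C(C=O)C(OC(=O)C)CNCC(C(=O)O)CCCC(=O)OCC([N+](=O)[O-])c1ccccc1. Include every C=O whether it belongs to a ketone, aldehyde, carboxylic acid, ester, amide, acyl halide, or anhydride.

8

CH3OOC: ester, 1 C=O (running total 1).
CH2COOCH2: ester, 1 C=O (running total 2).
CH(NHCOCH3): amide, 1 C=O (running total 3).
CO: ketone, 1 C=O (running total 4).
CH(CHO): aldehyde, 1 C=O (running total 5).
CH(OCOCH3): ester, 1 C=O (running total 6).
CH(COOH): carboxylic acid, 1 C=O (running total 7).
CH2COOCH2: ester, 1 C=O (running total 8).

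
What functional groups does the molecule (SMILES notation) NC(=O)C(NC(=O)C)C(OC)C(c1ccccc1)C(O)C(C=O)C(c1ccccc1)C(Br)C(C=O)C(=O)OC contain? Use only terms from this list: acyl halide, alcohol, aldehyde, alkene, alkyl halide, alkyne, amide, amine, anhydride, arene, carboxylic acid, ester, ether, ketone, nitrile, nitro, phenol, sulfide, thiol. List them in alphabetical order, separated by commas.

Working along the chain:
  H2NCO: –C(=O)NH2: carbonyl C bonded to C and to N → amide (the N is not a separate amine).
  CH(NHCOCH3): pendant –NHC(=O)CH3: N bonded to a carbonyl → amide (not amine).
  CH(OCH3): pendant –OCH3: C–O–C with sp³ C, no adjacent C=O → ether.
  CH(C6H5): pendant –C6H5: benzene ring → arene.
  CH(OH): –OH on an sp³ carbon → alcohol (secondary).
  CH(CHO): pendant –CHO: carbonyl C bonded to C and H → aldehyde.
  CH(C6H5): pendant –C6H5: benzene ring → arene.
  CH(Br): halogen on an sp³ carbon → alkyl halide.
  CH(CHO): pendant –CHO: carbonyl C bonded to C and H → aldehyde.
  COOCH3: –C(=O)OCH3: carbonyl C bonded to C and to –OCH3 → ester (not ketone + ether).

alcohol, aldehyde, alkyl halide, amide, arene, ester, ether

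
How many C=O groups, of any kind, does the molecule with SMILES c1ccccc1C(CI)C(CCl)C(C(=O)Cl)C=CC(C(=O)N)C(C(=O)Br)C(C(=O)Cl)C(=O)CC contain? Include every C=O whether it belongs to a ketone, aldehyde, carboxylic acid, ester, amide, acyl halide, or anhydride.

CH(COCl): acyl halide, 1 C=O (running total 1).
CH(CONH2): amide, 1 C=O (running total 2).
CH(COBr): acyl halide, 1 C=O (running total 3).
CH(COCl): acyl halide, 1 C=O (running total 4).
CO: ketone, 1 C=O (running total 5).

5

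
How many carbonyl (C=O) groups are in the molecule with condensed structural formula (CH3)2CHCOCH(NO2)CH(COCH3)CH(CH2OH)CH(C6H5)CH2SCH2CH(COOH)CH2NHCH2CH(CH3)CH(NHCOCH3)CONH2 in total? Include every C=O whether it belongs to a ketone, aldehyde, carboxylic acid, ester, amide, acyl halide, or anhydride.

CO: ketone, 1 C=O (running total 1).
CH(COCH3): ketone, 1 C=O (running total 2).
CH(COOH): carboxylic acid, 1 C=O (running total 3).
CH(NHCOCH3): amide, 1 C=O (running total 4).
CONH2: amide, 1 C=O (running total 5).

5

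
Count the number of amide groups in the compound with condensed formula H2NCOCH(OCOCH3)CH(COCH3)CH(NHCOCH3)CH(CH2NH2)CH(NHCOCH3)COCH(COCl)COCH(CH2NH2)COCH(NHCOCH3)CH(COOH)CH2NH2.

4

–C(=O)NH2: carbonyl C bonded to C and to N → amide (the N is not a separate amine).
pendant –OC(=O)CH3: an acyloxy group → ester.
pendant –COCH3: carbonyl C bonded to two carbons → ketone.
pendant –NHC(=O)CH3: N bonded to a carbonyl → amide (not amine).
pendant –CH2NH2: N on sp³ C, no adjacent C=O → amine.
pendant –NHC(=O)CH3: N bonded to a carbonyl → amide (not amine).
–C(=O)– with carbon on both sides → ketone.
pendant –C(=O)X: carbonyl C bonded to C and halogen → acyl halide.
–C(=O)– with carbon on both sides → ketone.
pendant –CH2NH2: N on sp³ C, no adjacent C=O → amine.
–C(=O)– with carbon on both sides → ketone.
pendant –NHC(=O)CH3: N bonded to a carbonyl → amide (not amine).
pendant –COOH: carbonyl C bonded to C and –OH → carboxylic acid.
–NH2 on an sp³ carbon with no adjacent C=O → amine.
Amide appears at: H2NCO, CH(NHCOCH3), CH(NHCOCH3), CH(NHCOCH3) → 4.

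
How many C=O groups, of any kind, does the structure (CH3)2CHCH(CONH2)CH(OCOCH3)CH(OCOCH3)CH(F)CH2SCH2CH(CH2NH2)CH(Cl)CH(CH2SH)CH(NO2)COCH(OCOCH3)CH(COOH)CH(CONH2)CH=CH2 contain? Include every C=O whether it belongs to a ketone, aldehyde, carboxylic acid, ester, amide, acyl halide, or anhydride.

CH(CONH2): amide, 1 C=O (running total 1).
CH(OCOCH3): ester, 1 C=O (running total 2).
CH(OCOCH3): ester, 1 C=O (running total 3).
CO: ketone, 1 C=O (running total 4).
CH(OCOCH3): ester, 1 C=O (running total 5).
CH(COOH): carboxylic acid, 1 C=O (running total 6).
CH(CONH2): amide, 1 C=O (running total 7).

7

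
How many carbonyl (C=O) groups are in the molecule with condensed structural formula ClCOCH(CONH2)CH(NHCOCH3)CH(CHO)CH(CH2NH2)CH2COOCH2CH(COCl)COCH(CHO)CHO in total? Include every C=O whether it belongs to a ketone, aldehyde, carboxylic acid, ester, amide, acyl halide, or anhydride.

9

ClCO: acyl halide, 1 C=O (running total 1).
CH(CONH2): amide, 1 C=O (running total 2).
CH(NHCOCH3): amide, 1 C=O (running total 3).
CH(CHO): aldehyde, 1 C=O (running total 4).
CH2COOCH2: ester, 1 C=O (running total 5).
CH(COCl): acyl halide, 1 C=O (running total 6).
CO: ketone, 1 C=O (running total 7).
CH(CHO): aldehyde, 1 C=O (running total 8).
CHO: aldehyde, 1 C=O (running total 9).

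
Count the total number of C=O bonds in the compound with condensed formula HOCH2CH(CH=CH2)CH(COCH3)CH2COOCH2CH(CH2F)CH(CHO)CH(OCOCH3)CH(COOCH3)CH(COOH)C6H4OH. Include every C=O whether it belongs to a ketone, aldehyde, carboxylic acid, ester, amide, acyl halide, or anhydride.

CH(COCH3): ketone, 1 C=O (running total 1).
CH2COOCH2: ester, 1 C=O (running total 2).
CH(CHO): aldehyde, 1 C=O (running total 3).
CH(OCOCH3): ester, 1 C=O (running total 4).
CH(COOCH3): ester, 1 C=O (running total 5).
CH(COOH): carboxylic acid, 1 C=O (running total 6).

6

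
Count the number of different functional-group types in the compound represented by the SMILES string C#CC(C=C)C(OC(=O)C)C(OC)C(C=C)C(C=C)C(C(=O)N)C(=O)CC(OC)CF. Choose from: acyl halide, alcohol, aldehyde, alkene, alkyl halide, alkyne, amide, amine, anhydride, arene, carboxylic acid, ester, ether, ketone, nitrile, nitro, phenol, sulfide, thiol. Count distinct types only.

C≡C triple bond → alkyne.
pendant –CH=CH2: C=C double bond → alkene.
pendant –OC(=O)CH3: an acyloxy group → ester.
pendant –OCH3: C–O–C with sp³ C, no adjacent C=O → ether.
pendant –CH=CH2: C=C double bond → alkene.
pendant –CH=CH2: C=C double bond → alkene.
pendant –CONH2: carbonyl C bonded to C and N → amide.
–C(=O)– with carbon on both sides → ketone.
pendant –OCH3: C–O–C with sp³ C, no adjacent C=O → ether.
halogen on an sp³ carbon → alkyl halide.
Distinct types present: alkene, alkyl halide, alkyne, amide, ester, ether, ketone.

7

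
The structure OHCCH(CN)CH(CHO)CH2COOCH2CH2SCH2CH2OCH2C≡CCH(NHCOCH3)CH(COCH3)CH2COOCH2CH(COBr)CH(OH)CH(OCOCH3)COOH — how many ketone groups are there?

1

terminal –CHO: carbonyl C bonded to H and C → aldehyde.
pendant –C≡N: nitrile.
pendant –CHO: carbonyl C bonded to C and H → aldehyde.
–C(=O)–O–C with C on the carbonyl side → ester.
C–S–C linkage → sulfide (thioether).
C–O–C with sp³ carbons on both sides and no adjacent C=O → ether.
C≡C triple bond → alkyne.
pendant –NHC(=O)CH3: N bonded to a carbonyl → amide (not amine).
pendant –COCH3: carbonyl C bonded to two carbons → ketone.
–C(=O)–O–C with C on the carbonyl side → ester.
pendant –C(=O)X: carbonyl C bonded to C and halogen → acyl halide.
–OH on an sp³ carbon → alcohol (secondary).
pendant –OC(=O)CH3: an acyloxy group → ester.
–COOH: carbonyl C bonded to –OH and C → carboxylic acid (the –OH is not a separate alcohol).
Ketone appears at: CH(COCH3) → 1.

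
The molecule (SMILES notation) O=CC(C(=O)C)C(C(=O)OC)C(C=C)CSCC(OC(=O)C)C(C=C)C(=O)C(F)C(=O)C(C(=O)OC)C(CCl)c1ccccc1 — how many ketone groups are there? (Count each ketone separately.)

3

terminal –CHO: carbonyl C bonded to H and C → aldehyde.
pendant –COCH3: carbonyl C bonded to two carbons → ketone.
pendant –COOCH3: carbonyl C bonded to C and –OCH3 → ester.
pendant –CH=CH2: C=C double bond → alkene.
C–S–C linkage → sulfide (thioether).
pendant –OC(=O)CH3: an acyloxy group → ester.
pendant –CH=CH2: C=C double bond → alkene.
–C(=O)– with carbon on both sides → ketone.
halogen on an sp³ carbon → alkyl halide.
–C(=O)– with carbon on both sides → ketone.
pendant –COOCH3: carbonyl C bonded to C and –OCH3 → ester.
pendant –CH2X: halogen on sp³ carbon → alkyl halide.
–C6H5 phenyl ring → arene.
Ketone appears at: CH(COCH3), CO, CO → 3.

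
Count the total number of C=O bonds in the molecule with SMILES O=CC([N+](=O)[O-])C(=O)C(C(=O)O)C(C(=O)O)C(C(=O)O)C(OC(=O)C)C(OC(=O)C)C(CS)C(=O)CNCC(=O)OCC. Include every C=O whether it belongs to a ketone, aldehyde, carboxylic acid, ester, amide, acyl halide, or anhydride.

9

OHC: aldehyde, 1 C=O (running total 1).
CO: ketone, 1 C=O (running total 2).
CH(COOH): carboxylic acid, 1 C=O (running total 3).
CH(COOH): carboxylic acid, 1 C=O (running total 4).
CH(COOH): carboxylic acid, 1 C=O (running total 5).
CH(OCOCH3): ester, 1 C=O (running total 6).
CH(OCOCH3): ester, 1 C=O (running total 7).
CO: ketone, 1 C=O (running total 8).
COOCH2CH3: ester, 1 C=O (running total 9).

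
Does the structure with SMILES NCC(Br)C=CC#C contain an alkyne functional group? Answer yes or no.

Reading the structure from left to right:
  H2NCH2: –NH2 on an sp³ carbon with no adjacent C=O → amine.
  CH(Br): halogen on an sp³ carbon → alkyl halide.
  CH=CH: C=C double bond → alkene.
  C≡CH: C≡C triple bond → alkyne.
The C≡CH segment supplies the alkyne: C≡C triple bond → alkyne.

yes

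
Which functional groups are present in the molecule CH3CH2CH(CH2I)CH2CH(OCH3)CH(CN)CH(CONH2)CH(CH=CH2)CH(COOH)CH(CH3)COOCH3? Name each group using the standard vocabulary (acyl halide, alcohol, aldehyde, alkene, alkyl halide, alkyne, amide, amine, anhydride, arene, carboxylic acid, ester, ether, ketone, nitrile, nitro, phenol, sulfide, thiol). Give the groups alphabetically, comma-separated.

Working along the chain:
  CH(CH2I): pendant –CH2X: halogen on sp³ carbon → alkyl halide.
  CH(OCH3): pendant –OCH3: C–O–C with sp³ C, no adjacent C=O → ether.
  CH(CN): pendant –C≡N: nitrile.
  CH(CONH2): pendant –CONH2: carbonyl C bonded to C and N → amide.
  CH(CH=CH2): pendant –CH=CH2: C=C double bond → alkene.
  CH(COOH): pendant –COOH: carbonyl C bonded to C and –OH → carboxylic acid.
  COOCH3: –C(=O)OCH3: carbonyl C bonded to C and to –OCH3 → ester (not ketone + ether).

alkene, alkyl halide, amide, carboxylic acid, ester, ether, nitrile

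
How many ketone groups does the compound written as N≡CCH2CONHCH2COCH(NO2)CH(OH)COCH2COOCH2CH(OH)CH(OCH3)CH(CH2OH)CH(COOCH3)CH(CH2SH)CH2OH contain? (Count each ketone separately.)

2

Reading the structure from left to right:
  N≡C: N≡C–: carbon triple-bonded to nitrogen → nitrile.
  CH2CONHCH2: –C(=O)–N– linkage → amide (the N is not an amine).
  CO: –C(=O)– with carbon on both sides → ketone.
  CH(NO2): –NO2 on an sp³ carbon → nitro (the N=O is not a carbonyl).
  CH(OH): –OH on an sp³ carbon → alcohol (secondary).
  CO: –C(=O)– with carbon on both sides → ketone.
  CH2COOCH2: –C(=O)–O–C with C on the carbonyl side → ester.
  CH(OH): –OH on an sp³ carbon → alcohol (secondary).
  CH(OCH3): pendant –OCH3: C–O–C with sp³ C, no adjacent C=O → ether.
  CH(CH2OH): pendant –CH2OH on an sp³ backbone C → alcohol.
  CH(COOCH3): pendant –COOCH3: carbonyl C bonded to C and –OCH3 → ester.
  CH(CH2SH): pendant –CH2SH → thiol.
  CH2OH: –OH on an sp³ carbon → alcohol.
Ketone appears at: CO, CO → 2.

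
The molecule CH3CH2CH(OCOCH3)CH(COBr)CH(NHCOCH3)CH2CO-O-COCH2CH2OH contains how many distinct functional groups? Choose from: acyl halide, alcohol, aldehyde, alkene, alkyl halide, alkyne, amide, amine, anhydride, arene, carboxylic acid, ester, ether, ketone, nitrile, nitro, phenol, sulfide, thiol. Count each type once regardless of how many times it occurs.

5

Reading the structure from left to right:
  CH(OCOCH3): pendant –OC(=O)CH3: an acyloxy group → ester.
  CH(COBr): pendant –C(=O)X: carbonyl C bonded to C and halogen → acyl halide.
  CH(NHCOCH3): pendant –NHC(=O)CH3: N bonded to a carbonyl → amide (not amine).
  CH2CO-O-COCH2: two acyl groups sharing one oxygen, –C(=O)–O–C(=O)– → anhydride.
  CH2OH: –OH on an sp³ carbon → alcohol.
Distinct types present: acyl halide, alcohol, amide, anhydride, ester.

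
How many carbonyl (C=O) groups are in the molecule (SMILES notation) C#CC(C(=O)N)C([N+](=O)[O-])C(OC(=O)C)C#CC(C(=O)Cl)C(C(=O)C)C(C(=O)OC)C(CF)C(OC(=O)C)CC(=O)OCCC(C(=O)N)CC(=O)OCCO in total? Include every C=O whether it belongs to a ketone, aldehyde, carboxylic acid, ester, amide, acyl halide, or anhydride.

9

CH(CONH2): amide, 1 C=O (running total 1).
CH(OCOCH3): ester, 1 C=O (running total 2).
CH(COCl): acyl halide, 1 C=O (running total 3).
CH(COCH3): ketone, 1 C=O (running total 4).
CH(COOCH3): ester, 1 C=O (running total 5).
CH(OCOCH3): ester, 1 C=O (running total 6).
CH2COOCH2: ester, 1 C=O (running total 7).
CH(CONH2): amide, 1 C=O (running total 8).
CH2COOCH2: ester, 1 C=O (running total 9).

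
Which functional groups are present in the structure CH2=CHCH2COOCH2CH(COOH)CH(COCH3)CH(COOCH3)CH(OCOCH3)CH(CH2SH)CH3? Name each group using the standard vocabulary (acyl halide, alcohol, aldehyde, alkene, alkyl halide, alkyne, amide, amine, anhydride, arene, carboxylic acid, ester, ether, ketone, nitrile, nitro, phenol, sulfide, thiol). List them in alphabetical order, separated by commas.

Reading the structure from left to right:
  CH2=CH: C=C double bond → alkene.
  CH2COOCH2: –C(=O)–O–C with C on the carbonyl side → ester.
  CH(COOH): pendant –COOH: carbonyl C bonded to C and –OH → carboxylic acid.
  CH(COCH3): pendant –COCH3: carbonyl C bonded to two carbons → ketone.
  CH(COOCH3): pendant –COOCH3: carbonyl C bonded to C and –OCH3 → ester.
  CH(OCOCH3): pendant –OC(=O)CH3: an acyloxy group → ester.
  CH(CH2SH): pendant –CH2SH → thiol.

alkene, carboxylic acid, ester, ketone, thiol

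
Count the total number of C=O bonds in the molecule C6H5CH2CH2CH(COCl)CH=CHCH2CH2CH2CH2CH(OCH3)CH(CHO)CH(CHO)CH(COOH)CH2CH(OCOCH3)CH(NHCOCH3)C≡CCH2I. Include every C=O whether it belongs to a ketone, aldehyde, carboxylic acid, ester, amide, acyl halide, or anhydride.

CH(COCl): acyl halide, 1 C=O (running total 1).
CH(CHO): aldehyde, 1 C=O (running total 2).
CH(CHO): aldehyde, 1 C=O (running total 3).
CH(COOH): carboxylic acid, 1 C=O (running total 4).
CH(OCOCH3): ester, 1 C=O (running total 5).
CH(NHCOCH3): amide, 1 C=O (running total 6).

6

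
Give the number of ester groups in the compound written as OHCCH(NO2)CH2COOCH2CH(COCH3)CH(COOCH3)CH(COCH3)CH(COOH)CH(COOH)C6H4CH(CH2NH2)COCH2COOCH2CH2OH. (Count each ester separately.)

3

Taking each segment in turn:
  OHC: terminal –CHO: carbonyl C bonded to H and C → aldehyde.
  CH(NO2): –NO2 on an sp³ carbon → nitro (the N=O is not a carbonyl).
  CH2COOCH2: –C(=O)–O–C with C on the carbonyl side → ester.
  CH(COCH3): pendant –COCH3: carbonyl C bonded to two carbons → ketone.
  CH(COOCH3): pendant –COOCH3: carbonyl C bonded to C and –OCH3 → ester.
  CH(COCH3): pendant –COCH3: carbonyl C bonded to two carbons → ketone.
  CH(COOH): pendant –COOH: carbonyl C bonded to C and –OH → carboxylic acid.
  CH(COOH): pendant –COOH: carbonyl C bonded to C and –OH → carboxylic acid.
  C6H4: para-disubstituted benzene ring → arene.
  CH(CH2NH2): pendant –CH2NH2: N on sp³ C, no adjacent C=O → amine.
  CO: –C(=O)– with carbon on both sides → ketone.
  CH2COOCH2: –C(=O)–O–C with C on the carbonyl side → ester.
  CH2OH: –OH on an sp³ carbon → alcohol.
Ester appears at: CH2COOCH2, CH(COOCH3), CH2COOCH2 → 3.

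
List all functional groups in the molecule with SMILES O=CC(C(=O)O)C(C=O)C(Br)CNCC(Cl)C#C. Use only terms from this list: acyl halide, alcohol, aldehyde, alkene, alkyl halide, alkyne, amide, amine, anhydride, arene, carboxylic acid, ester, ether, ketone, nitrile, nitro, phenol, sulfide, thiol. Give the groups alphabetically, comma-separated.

Reading the structure from left to right:
  OHC: terminal –CHO: carbonyl C bonded to H and C → aldehyde.
  CH(COOH): pendant –COOH: carbonyl C bonded to C and –OH → carboxylic acid.
  CH(CHO): pendant –CHO: carbonyl C bonded to C and H → aldehyde.
  CH(Br): halogen on an sp³ carbon → alkyl halide.
  CH2NHCH2: C–N–C with sp³ carbons and no adjacent C=O → amine (secondary).
  CH(Cl): halogen on an sp³ carbon → alkyl halide.
  C≡CH: C≡C triple bond → alkyne.

aldehyde, alkyl halide, alkyne, amine, carboxylic acid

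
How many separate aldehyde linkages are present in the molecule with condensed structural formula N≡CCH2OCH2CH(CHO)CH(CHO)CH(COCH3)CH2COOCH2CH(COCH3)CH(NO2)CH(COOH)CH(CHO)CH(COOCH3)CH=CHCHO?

4

Working along the chain:
  N≡C: N≡C–: carbon triple-bonded to nitrogen → nitrile.
  CH2OCH2: C–O–C with sp³ carbons on both sides and no adjacent C=O → ether.
  CH(CHO): pendant –CHO: carbonyl C bonded to C and H → aldehyde.
  CH(CHO): pendant –CHO: carbonyl C bonded to C and H → aldehyde.
  CH(COCH3): pendant –COCH3: carbonyl C bonded to two carbons → ketone.
  CH2COOCH2: –C(=O)–O–C with C on the carbonyl side → ester.
  CH(COCH3): pendant –COCH3: carbonyl C bonded to two carbons → ketone.
  CH(NO2): –NO2 on an sp³ carbon → nitro (the N=O is not a carbonyl).
  CH(COOH): pendant –COOH: carbonyl C bonded to C and –OH → carboxylic acid.
  CH(CHO): pendant –CHO: carbonyl C bonded to C and H → aldehyde.
  CH(COOCH3): pendant –COOCH3: carbonyl C bonded to C and –OCH3 → ester.
  CH=CH: C=C double bond → alkene.
  CHO: terminal –CHO: carbonyl C bonded to H and C → aldehyde.
Aldehyde appears at: CH(CHO), CH(CHO), CH(CHO), CHO → 4.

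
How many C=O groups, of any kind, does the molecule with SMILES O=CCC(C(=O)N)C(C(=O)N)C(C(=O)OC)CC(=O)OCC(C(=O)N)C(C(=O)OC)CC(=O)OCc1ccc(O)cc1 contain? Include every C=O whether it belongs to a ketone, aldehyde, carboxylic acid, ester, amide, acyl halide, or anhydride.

OHC: aldehyde, 1 C=O (running total 1).
CH(CONH2): amide, 1 C=O (running total 2).
CH(CONH2): amide, 1 C=O (running total 3).
CH(COOCH3): ester, 1 C=O (running total 4).
CH2COOCH2: ester, 1 C=O (running total 5).
CH(CONH2): amide, 1 C=O (running total 6).
CH(COOCH3): ester, 1 C=O (running total 7).
CH2COOCH2: ester, 1 C=O (running total 8).

8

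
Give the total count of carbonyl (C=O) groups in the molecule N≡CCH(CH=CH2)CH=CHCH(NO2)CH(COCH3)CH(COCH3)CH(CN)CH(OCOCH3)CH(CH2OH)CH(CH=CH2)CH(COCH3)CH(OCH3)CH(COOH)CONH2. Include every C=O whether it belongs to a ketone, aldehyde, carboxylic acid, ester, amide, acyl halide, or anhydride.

6

CH(COCH3): ketone, 1 C=O (running total 1).
CH(COCH3): ketone, 1 C=O (running total 2).
CH(OCOCH3): ester, 1 C=O (running total 3).
CH(COCH3): ketone, 1 C=O (running total 4).
CH(COOH): carboxylic acid, 1 C=O (running total 5).
CONH2: amide, 1 C=O (running total 6).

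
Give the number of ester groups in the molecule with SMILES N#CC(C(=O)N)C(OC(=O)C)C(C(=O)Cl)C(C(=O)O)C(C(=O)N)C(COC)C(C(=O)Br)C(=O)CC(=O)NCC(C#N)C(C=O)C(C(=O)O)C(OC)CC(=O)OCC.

2

Working along the chain:
  N≡C: N≡C–: carbon triple-bonded to nitrogen → nitrile.
  CH(CONH2): pendant –CONH2: carbonyl C bonded to C and N → amide.
  CH(OCOCH3): pendant –OC(=O)CH3: an acyloxy group → ester.
  CH(COCl): pendant –C(=O)X: carbonyl C bonded to C and halogen → acyl halide.
  CH(COOH): pendant –COOH: carbonyl C bonded to C and –OH → carboxylic acid.
  CH(CONH2): pendant –CONH2: carbonyl C bonded to C and N → amide.
  CH(CH2OCH3): pendant –CH2OCH3: C–O–C linkage → ether.
  CH(COBr): pendant –C(=O)X: carbonyl C bonded to C and halogen → acyl halide.
  CO: –C(=O)– with carbon on both sides → ketone.
  CH2CONHCH2: –C(=O)–N– linkage → amide (the N is not an amine).
  CH(CN): pendant –C≡N: nitrile.
  CH(CHO): pendant –CHO: carbonyl C bonded to C and H → aldehyde.
  CH(COOH): pendant –COOH: carbonyl C bonded to C and –OH → carboxylic acid.
  CH(OCH3): pendant –OCH3: C–O–C with sp³ C, no adjacent C=O → ether.
  CH2COOCH2: –C(=O)–O–C with C on the carbonyl side → ester.
Ester appears at: CH(OCOCH3), CH2COOCH2 → 2.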